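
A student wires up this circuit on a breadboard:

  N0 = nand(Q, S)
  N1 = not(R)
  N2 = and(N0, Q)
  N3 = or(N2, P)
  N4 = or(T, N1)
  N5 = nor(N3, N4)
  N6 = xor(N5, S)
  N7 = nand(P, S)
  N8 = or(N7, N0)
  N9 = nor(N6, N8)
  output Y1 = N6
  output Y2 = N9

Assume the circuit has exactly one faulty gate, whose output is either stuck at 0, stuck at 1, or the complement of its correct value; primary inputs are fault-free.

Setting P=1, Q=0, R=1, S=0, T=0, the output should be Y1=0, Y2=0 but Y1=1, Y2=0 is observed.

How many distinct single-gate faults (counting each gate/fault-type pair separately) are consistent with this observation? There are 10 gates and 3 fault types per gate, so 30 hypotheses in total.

Fault-free: N0=1, N1=0, N2=0, N3=1, N4=0, N5=0, N6=0, N7=1, N8=1, N9=0 → Y1=0, Y2=0. Observed Y1=1, Y2=0.
  N0: none of the 3 fault types match ✗
  N1: none of the 3 fault types match ✗
  N2: none of the 3 fault types match ✗
  N3: stuck-at-0, inverted output ✓; others ✗
  N4: none of the 3 fault types match ✗
  N5: stuck-at-1, inverted output ✓; others ✗
  N6: stuck-at-1, inverted output ✓; others ✗
  N7: none of the 3 fault types match ✗
  N8: none of the 3 fault types match ✗
  N9: none of the 3 fault types match ✗
Consistent faults: {N3 stuck-at-0, N3 inverted output, N5 stuck-at-1, N5 inverted output, N6 stuck-at-1, N6 inverted output} — 6 in all.

6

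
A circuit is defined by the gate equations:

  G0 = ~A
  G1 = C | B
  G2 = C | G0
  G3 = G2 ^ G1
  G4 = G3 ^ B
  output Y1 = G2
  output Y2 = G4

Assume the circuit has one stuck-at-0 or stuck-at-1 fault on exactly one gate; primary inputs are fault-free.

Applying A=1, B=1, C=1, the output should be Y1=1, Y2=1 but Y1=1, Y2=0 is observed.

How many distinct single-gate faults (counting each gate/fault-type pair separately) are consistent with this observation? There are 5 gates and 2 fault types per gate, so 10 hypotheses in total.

Fault-free: G0=0, G1=1, G2=1, G3=0, G4=1 → Y1=1, Y2=1. Observed Y1=1, Y2=0.
  G0 stuck-at-0: output Y1=1, Y2=1 ✗
  G0 stuck-at-1: output Y1=1, Y2=1 ✗
  G1 stuck-at-0: output Y1=1, Y2=0 ✓
  G1 stuck-at-1: output Y1=1, Y2=1 ✗
  G2 stuck-at-0: output Y1=0, Y2=0 ✗
  G2 stuck-at-1: output Y1=1, Y2=1 ✗
  G3 stuck-at-0: output Y1=1, Y2=1 ✗
  G3 stuck-at-1: output Y1=1, Y2=0 ✓
  G4 stuck-at-0: output Y1=1, Y2=0 ✓
  G4 stuck-at-1: output Y1=1, Y2=1 ✗
Consistent faults: {G1 stuck-at-0, G3 stuck-at-1, G4 stuck-at-0} — 3 in all.

3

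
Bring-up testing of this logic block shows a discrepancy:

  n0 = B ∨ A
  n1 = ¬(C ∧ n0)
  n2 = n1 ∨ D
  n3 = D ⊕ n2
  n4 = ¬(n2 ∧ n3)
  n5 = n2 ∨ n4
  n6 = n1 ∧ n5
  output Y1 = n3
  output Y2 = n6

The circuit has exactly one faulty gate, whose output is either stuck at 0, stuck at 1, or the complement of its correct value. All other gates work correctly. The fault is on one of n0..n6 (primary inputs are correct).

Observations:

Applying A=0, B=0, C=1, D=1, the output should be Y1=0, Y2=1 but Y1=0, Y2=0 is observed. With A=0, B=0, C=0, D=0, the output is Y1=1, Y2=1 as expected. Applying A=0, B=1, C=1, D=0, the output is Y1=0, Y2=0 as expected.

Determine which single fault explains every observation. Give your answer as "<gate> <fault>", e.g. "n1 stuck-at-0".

Fault-free values for test 1 (A=0, B=0, C=1, D=1): n0=0, n1=1, n2=1, n3=0, n4=1, n5=1, n6=1, giving Y1=0, Y2=1. Observed Y1=0, Y2=0.
Test 1: faults giving observed Y1=0, Y2=0 are {n0 stuck-at-1, n0 inverted output, n1 stuck-at-0, n1 inverted output, n5 stuck-at-0, n5 inverted output, n6 stuck-at-0, n6 inverted output}.
Test 2 (A=0, B=0, C=0, D=0): fault-free n0=0, n1=1, n2=1, n3=1, n4=0, n5=1, n6=1 → Y1=1, Y2=1; observed Y1=1, Y2=1. Eliminates n1 stuck-at-0, n1 inverted output, n5 stuck-at-0, n5 inverted output, n6 stuck-at-0, n6 inverted output.
Test 3 (A=0, B=1, C=1, D=0): fault-free n0=1, n1=0, n2=0, n3=0, n4=1, n5=1, n6=0 → Y1=0, Y2=0; observed Y1=0, Y2=0. Eliminates n0 inverted output.
Only n0 stuck-at-1 is consistent with every test.

n0 stuck-at-1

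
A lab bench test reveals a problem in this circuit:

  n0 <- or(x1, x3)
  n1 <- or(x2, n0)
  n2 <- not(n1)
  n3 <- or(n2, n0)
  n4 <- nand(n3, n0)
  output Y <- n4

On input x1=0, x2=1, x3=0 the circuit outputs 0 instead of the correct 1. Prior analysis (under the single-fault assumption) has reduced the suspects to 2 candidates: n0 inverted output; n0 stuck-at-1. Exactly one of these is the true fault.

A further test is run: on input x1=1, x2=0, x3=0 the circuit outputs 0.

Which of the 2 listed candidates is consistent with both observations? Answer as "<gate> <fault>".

n0 stuck-at-1

Evaluate each candidate on input x1=1, x2=0, x3=0:
  n0 inverted output: n0=0 [inverted output], n1=0, n2=1, n3=1, n4=1 → 1 — eliminated
  n0 stuck-at-1: n0=1 [stuck-at-1], n1=1, n2=0, n3=1, n4=0 → 0 — matches
Only n0 stuck-at-1 reproduces the observed 0.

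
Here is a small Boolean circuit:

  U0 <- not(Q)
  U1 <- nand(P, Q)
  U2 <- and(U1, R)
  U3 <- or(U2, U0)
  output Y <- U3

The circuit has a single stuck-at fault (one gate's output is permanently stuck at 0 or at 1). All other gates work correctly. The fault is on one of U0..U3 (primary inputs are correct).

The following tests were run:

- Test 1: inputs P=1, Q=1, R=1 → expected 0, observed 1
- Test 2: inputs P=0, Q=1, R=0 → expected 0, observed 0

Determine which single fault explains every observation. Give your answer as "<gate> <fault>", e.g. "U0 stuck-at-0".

U1 stuck-at-1

Fault-free values for test 1 (P=1, Q=1, R=1): U0=0, U1=0, U2=0, U3=0, giving Y=0. Observed 1.
Test 1: faults giving observed 1 are {U0 stuck-at-1, U1 stuck-at-1, U2 stuck-at-1, U3 stuck-at-1}.
Test 2 (P=0, Q=1, R=0): fault-free U0=0, U1=1, U2=0, U3=0 → 0; observed 0. Eliminates U0 stuck-at-1, U2 stuck-at-1, U3 stuck-at-1.
Only U1 stuck-at-1 is consistent with every test.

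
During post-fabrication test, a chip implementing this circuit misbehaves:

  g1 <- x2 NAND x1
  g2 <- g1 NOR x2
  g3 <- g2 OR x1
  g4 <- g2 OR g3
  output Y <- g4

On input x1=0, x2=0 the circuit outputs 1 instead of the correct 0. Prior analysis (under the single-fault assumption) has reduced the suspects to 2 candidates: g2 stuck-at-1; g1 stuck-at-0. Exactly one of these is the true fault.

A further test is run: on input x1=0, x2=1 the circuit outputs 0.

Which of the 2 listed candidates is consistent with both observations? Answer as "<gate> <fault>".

Evaluate each candidate on input x1=0, x2=1:
  g2 stuck-at-1: g1=1, g2=1 [stuck-at-1], g3=1, g4=1 → 1 — eliminated
  g1 stuck-at-0: g1=0 [stuck-at-0], g2=0, g3=0, g4=0 → 0 — matches
Only g1 stuck-at-0 reproduces the observed 0.

g1 stuck-at-0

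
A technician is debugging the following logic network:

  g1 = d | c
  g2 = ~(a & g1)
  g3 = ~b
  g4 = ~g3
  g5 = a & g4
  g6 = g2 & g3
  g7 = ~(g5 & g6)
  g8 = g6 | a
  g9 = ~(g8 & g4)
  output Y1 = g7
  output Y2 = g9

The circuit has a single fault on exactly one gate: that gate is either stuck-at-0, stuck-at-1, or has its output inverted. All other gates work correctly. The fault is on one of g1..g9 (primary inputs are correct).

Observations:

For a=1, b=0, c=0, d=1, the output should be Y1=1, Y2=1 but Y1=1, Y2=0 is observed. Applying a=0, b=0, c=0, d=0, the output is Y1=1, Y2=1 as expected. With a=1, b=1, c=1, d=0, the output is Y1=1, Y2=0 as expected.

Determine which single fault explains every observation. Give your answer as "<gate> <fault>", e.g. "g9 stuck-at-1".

Fault-free values for test 1 (a=1, b=0, c=0, d=1): g1=1, g2=0, g3=1, g4=0, g5=0, g6=0, g7=1, g8=1, g9=1, giving Y1=1, Y2=1. Observed Y1=1, Y2=0.
Test 1: faults giving observed Y1=1, Y2=0 are {g3 stuck-at-0, g3 inverted output, g4 stuck-at-1, g4 inverted output, g9 stuck-at-0, g9 inverted output}.
Test 2 (a=0, b=0, c=0, d=0): fault-free g1=0, g2=1, g3=1, g4=0, g5=0, g6=1, g7=1, g8=1, g9=1 → Y1=1, Y2=1; observed Y1=1, Y2=1. Eliminates g4 stuck-at-1, g4 inverted output, g9 stuck-at-0, g9 inverted output.
Test 3 (a=1, b=1, c=1, d=0): fault-free g1=1, g2=0, g3=0, g4=1, g5=1, g6=0, g7=1, g8=1, g9=0 → Y1=1, Y2=0; observed Y1=1, Y2=0. Eliminates g3 inverted output.
Only g3 stuck-at-0 is consistent with every test.

g3 stuck-at-0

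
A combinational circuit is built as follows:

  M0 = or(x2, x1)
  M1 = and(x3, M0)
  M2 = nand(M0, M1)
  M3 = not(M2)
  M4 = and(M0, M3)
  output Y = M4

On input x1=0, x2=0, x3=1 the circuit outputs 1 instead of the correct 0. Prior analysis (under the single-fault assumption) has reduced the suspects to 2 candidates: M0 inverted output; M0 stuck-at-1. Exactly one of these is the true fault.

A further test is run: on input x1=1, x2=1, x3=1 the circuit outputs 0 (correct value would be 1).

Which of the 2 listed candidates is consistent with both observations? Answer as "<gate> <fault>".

Evaluate each candidate on input x1=1, x2=1, x3=1:
  M0 inverted output: M0=0 [inverted output], M1=0, M2=1, M3=0, M4=0 → 0 — matches
  M0 stuck-at-1: M0=1 [stuck-at-1], M1=1, M2=0, M3=1, M4=1 → 1 — eliminated
Only M0 inverted output reproduces the observed 0.

M0 inverted output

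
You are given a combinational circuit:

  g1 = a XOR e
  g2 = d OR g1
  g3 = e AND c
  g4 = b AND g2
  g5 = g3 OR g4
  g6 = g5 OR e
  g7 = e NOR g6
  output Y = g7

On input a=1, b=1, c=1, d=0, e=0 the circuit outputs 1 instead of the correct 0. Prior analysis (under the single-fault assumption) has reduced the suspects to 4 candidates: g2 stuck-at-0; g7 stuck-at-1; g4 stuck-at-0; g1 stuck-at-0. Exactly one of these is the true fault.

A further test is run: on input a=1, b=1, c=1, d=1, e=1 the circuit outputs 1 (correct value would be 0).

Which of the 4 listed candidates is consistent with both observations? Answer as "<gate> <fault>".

g7 stuck-at-1

Evaluate each candidate on input a=1, b=1, c=1, d=1, e=1:
  g2 stuck-at-0: g1=0, g2=0 [stuck-at-0], g3=1, g4=0, g5=1, g6=1, g7=0 → 0 — eliminated
  g7 stuck-at-1: g1=0, g2=1, g3=1, g4=1, g5=1, g6=1, g7=1 [stuck-at-1] → 1 — matches
  g4 stuck-at-0: g1=0, g2=1, g3=1, g4=0 [stuck-at-0], g5=1, g6=1, g7=0 → 0 — eliminated
  g1 stuck-at-0: g1=0 [stuck-at-0], g2=1, g3=1, g4=1, g5=1, g6=1, g7=0 → 0 — eliminated
Only g7 stuck-at-1 reproduces the observed 1.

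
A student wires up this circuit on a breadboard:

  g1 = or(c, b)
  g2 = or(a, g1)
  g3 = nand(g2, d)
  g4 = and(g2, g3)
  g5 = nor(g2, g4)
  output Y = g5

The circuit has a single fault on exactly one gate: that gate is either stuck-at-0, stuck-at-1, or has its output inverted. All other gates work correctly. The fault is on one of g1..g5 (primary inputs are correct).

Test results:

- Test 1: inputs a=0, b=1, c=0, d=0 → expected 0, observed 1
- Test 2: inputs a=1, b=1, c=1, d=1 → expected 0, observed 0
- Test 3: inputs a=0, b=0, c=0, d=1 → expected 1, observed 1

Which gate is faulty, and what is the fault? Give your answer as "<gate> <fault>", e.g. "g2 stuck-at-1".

Fault-free values for test 1 (a=0, b=1, c=0, d=0): g1=1, g2=1, g3=1, g4=1, g5=0, giving Y=0. Observed 1.
Test 1: faults giving observed 1 are {g1 stuck-at-0, g1 inverted output, g2 stuck-at-0, g2 inverted output, g5 stuck-at-1, g5 inverted output}.
Test 2 (a=1, b=1, c=1, d=1): fault-free g1=1, g2=1, g3=0, g4=0, g5=0 → 0; observed 0. Eliminates g2 stuck-at-0, g2 inverted output, g5 stuck-at-1, g5 inverted output.
Test 3 (a=0, b=0, c=0, d=1): fault-free g1=0, g2=0, g3=1, g4=0, g5=1 → 1; observed 1. Eliminates g1 inverted output.
Only g1 stuck-at-0 is consistent with every test.

g1 stuck-at-0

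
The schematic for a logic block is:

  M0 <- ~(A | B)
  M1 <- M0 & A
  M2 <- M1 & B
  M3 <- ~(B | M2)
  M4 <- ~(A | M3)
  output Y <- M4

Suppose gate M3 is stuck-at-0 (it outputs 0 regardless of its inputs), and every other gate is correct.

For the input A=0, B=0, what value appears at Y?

Propagate with M3 forced: M0=1, M1=0, M2=0, M3=0 [stuck-at-0], M4=1.
So Y = 1. (Without the fault it would be 0.)

1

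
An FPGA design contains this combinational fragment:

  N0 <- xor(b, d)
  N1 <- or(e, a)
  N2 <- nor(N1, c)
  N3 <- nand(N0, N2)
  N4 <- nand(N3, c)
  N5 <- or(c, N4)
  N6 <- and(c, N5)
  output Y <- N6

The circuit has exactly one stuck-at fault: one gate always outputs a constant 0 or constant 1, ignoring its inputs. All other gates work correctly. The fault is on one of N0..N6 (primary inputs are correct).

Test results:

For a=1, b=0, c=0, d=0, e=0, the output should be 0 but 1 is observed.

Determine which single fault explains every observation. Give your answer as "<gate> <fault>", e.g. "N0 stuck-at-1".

Fault-free values for test 1 (a=1, b=0, c=0, d=0, e=0): N0=0, N1=1, N2=0, N3=1, N4=1, N5=1, N6=0, giving Y=0. Observed 1.
Test 1: faults giving observed 1 are {N6 stuck-at-1}.
Only N6 stuck-at-1 is consistent with every test.

N6 stuck-at-1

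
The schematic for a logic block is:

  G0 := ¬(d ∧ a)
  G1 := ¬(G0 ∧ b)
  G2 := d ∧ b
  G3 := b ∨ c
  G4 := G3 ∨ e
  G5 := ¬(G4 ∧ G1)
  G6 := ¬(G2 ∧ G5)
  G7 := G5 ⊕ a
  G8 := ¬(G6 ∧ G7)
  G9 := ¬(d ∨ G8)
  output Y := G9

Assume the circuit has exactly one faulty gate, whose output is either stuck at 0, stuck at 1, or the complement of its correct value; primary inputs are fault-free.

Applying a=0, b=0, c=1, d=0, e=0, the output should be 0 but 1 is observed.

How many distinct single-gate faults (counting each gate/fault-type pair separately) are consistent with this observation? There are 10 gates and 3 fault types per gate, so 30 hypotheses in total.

Fault-free: G0=1, G1=1, G2=0, G3=1, G4=1, G5=0, G6=1, G7=0, G8=1, G9=0 → 0. Observed 1.
  G0: none of the 3 fault types match ✗
  G1: stuck-at-0, inverted output ✓; others ✗
  G2: none of the 3 fault types match ✗
  G3: stuck-at-0, inverted output ✓; others ✗
  G4: stuck-at-0, inverted output ✓; others ✗
  G5: stuck-at-1, inverted output ✓; others ✗
  G6: none of the 3 fault types match ✗
  G7: stuck-at-1, inverted output ✓; others ✗
  G8: stuck-at-0, inverted output ✓; others ✗
  G9: stuck-at-1, inverted output ✓; others ✗
Consistent faults: {G1 stuck-at-0, G1 inverted output, G3 stuck-at-0, G3 inverted output, G4 stuck-at-0, G4 inverted output, G5 stuck-at-1, G5 inverted output, G7 stuck-at-1, G7 inverted output, G8 stuck-at-0, G8 inverted output, G9 stuck-at-1, G9 inverted output} — 14 in all.

14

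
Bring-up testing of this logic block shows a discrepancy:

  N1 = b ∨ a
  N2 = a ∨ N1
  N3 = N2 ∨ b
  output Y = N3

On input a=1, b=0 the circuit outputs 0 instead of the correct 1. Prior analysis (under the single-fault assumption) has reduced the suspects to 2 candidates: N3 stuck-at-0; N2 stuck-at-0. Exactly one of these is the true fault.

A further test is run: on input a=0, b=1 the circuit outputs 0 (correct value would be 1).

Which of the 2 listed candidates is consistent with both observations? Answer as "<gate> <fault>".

Evaluate each candidate on input a=0, b=1:
  N3 stuck-at-0: N1=1, N2=1, N3=0 [stuck-at-0] → 0 — matches
  N2 stuck-at-0: N1=1, N2=0 [stuck-at-0], N3=1 → 1 — eliminated
Only N3 stuck-at-0 reproduces the observed 0.

N3 stuck-at-0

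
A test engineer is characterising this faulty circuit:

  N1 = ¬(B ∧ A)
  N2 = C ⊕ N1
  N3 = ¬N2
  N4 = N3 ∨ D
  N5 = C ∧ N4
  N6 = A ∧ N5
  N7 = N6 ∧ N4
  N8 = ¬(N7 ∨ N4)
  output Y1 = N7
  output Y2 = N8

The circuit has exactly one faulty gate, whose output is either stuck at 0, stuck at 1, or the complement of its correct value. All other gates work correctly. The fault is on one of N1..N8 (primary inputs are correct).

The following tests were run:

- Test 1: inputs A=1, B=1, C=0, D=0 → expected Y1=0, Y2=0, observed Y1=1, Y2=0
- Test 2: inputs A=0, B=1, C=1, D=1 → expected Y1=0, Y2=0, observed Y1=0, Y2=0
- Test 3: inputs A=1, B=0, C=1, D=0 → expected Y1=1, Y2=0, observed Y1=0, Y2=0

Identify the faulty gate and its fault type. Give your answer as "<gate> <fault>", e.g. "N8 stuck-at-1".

N5 inverted output

Fault-free values for test 1 (A=1, B=1, C=0, D=0): N1=0, N2=0, N3=1, N4=1, N5=0, N6=0, N7=0, N8=0, giving Y1=0, Y2=0. Observed Y1=1, Y2=0.
Test 1: faults giving observed Y1=1, Y2=0 are {N5 stuck-at-1, N5 inverted output, N6 stuck-at-1, N6 inverted output, N7 stuck-at-1, N7 inverted output}.
Test 2 (A=0, B=1, C=1, D=1): fault-free N1=1, N2=0, N3=1, N4=1, N5=1, N6=0, N7=0, N8=0 → Y1=0, Y2=0; observed Y1=0, Y2=0. Eliminates N6 stuck-at-1, N6 inverted output, N7 stuck-at-1, N7 inverted output.
Test 3 (A=1, B=0, C=1, D=0): fault-free N1=1, N2=0, N3=1, N4=1, N5=1, N6=1, N7=1, N8=0 → Y1=1, Y2=0; observed Y1=0, Y2=0. Eliminates N5 stuck-at-1.
Only N5 inverted output is consistent with every test.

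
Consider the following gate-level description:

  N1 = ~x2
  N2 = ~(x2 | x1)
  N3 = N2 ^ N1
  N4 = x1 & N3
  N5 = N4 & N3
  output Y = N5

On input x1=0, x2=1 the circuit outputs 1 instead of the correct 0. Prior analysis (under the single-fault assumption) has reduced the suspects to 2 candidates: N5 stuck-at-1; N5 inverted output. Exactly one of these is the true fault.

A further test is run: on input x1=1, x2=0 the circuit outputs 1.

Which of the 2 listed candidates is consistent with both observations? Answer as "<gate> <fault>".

N5 stuck-at-1

Evaluate each candidate on input x1=1, x2=0:
  N5 stuck-at-1: N1=1, N2=0, N3=1, N4=1, N5=1 [stuck-at-1] → 1 — matches
  N5 inverted output: N1=1, N2=0, N3=1, N4=1, N5=0 [inverted output] → 0 — eliminated
Only N5 stuck-at-1 reproduces the observed 1.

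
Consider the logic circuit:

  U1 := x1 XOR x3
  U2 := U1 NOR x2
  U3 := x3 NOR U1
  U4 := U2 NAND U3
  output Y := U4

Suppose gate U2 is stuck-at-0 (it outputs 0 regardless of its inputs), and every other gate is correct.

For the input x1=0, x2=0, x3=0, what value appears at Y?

Propagate with U2 forced: U1=0, U2=0 [stuck-at-0], U3=1, U4=1.
So Y = 1. (Without the fault it would be 0.)

1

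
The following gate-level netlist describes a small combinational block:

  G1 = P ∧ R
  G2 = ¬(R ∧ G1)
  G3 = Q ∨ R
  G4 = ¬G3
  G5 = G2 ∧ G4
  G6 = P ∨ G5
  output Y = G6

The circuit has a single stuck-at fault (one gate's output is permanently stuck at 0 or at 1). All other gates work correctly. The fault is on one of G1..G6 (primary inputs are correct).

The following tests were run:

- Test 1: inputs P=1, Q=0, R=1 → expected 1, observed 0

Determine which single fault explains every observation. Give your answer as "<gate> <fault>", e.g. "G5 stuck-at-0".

Fault-free values for test 1 (P=1, Q=0, R=1): G1=1, G2=0, G3=1, G4=0, G5=0, G6=1, giving Y=1. Observed 0.
Test 1: faults giving observed 0 are {G6 stuck-at-0}.
Only G6 stuck-at-0 is consistent with every test.

G6 stuck-at-0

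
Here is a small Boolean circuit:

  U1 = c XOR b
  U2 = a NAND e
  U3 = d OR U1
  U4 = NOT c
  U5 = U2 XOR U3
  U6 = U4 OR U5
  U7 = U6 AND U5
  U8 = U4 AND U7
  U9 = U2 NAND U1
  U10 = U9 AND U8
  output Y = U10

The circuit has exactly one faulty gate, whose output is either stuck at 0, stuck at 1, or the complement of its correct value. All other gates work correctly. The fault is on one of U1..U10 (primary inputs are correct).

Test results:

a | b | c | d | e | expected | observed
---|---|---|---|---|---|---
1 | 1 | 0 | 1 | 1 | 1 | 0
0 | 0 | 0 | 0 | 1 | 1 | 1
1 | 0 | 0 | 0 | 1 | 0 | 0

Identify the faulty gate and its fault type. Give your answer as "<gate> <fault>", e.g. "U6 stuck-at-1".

U3 stuck-at-0

Fault-free values for test 1 (a=1, b=1, c=0, d=1, e=1): U1=1, U2=0, U3=1, U4=1, U5=1, U6=1, U7=1, U8=1, U9=1, U10=1, giving Y=1. Observed 0.
Test 1: faults giving observed 0 are {U2 stuck-at-1, U2 inverted output, U3 stuck-at-0, U3 inverted output, U4 stuck-at-0, U4 inverted output, U5 stuck-at-0, U5 inverted output, U6 stuck-at-0, U6 inverted output, U7 stuck-at-0, U7 inverted output, U8 stuck-at-0, U8 inverted output, U9 stuck-at-0, U9 inverted output, U10 stuck-at-0, U10 inverted output}.
Test 2 (a=0, b=0, c=0, d=0, e=1): fault-free U1=0, U2=1, U3=0, U4=1, U5=1, U6=1, U7=1, U8=1, U9=1, U10=1 → 1; observed 1. Eliminates U2 inverted output, U3 inverted output, U4 stuck-at-0, U4 inverted output, U5 stuck-at-0, U5 inverted output, U6 stuck-at-0, U6 inverted output, U7 stuck-at-0, U7 inverted output, U8 stuck-at-0, U8 inverted output, U9 stuck-at-0, U9 inverted output, U10 stuck-at-0, U10 inverted output.
Test 3 (a=1, b=0, c=0, d=0, e=1): fault-free U1=0, U2=0, U3=0, U4=1, U5=0, U6=1, U7=0, U8=0, U9=1, U10=0 → 0; observed 0. Eliminates U2 stuck-at-1.
Only U3 stuck-at-0 is consistent with every test.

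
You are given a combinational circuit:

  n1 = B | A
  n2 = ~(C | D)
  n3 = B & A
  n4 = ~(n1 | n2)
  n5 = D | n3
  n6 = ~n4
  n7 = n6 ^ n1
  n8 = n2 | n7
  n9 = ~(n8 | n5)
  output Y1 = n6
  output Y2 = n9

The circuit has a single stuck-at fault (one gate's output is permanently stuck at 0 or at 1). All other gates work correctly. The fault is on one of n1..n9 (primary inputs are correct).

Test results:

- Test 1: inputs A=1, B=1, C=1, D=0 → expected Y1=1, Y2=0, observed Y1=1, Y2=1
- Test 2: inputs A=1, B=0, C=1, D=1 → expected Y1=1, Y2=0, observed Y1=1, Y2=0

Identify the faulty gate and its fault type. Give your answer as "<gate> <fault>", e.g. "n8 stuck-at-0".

Fault-free values for test 1 (A=1, B=1, C=1, D=0): n1=1, n2=0, n3=1, n4=0, n5=1, n6=1, n7=0, n8=0, n9=0, giving Y1=1, Y2=0. Observed Y1=1, Y2=1.
Test 1: faults giving observed Y1=1, Y2=1 are {n3 stuck-at-0, n5 stuck-at-0, n9 stuck-at-1}.
Test 2 (A=1, B=0, C=1, D=1): fault-free n1=1, n2=0, n3=0, n4=0, n5=1, n6=1, n7=0, n8=0, n9=0 → Y1=1, Y2=0; observed Y1=1, Y2=0. Eliminates n5 stuck-at-0, n9 stuck-at-1.
Only n3 stuck-at-0 is consistent with every test.

n3 stuck-at-0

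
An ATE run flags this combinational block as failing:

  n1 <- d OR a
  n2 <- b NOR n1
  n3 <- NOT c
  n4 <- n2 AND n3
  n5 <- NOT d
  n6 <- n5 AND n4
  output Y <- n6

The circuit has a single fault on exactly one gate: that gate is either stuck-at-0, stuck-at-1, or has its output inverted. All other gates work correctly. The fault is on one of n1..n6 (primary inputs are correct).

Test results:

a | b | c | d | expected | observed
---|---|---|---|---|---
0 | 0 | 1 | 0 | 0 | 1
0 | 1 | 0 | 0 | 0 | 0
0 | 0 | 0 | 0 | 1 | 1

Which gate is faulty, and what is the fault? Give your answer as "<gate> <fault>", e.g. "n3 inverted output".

Fault-free values for test 1 (a=0, b=0, c=1, d=0): n1=0, n2=1, n3=0, n4=0, n5=1, n6=0, giving Y=0. Observed 1.
Test 1: faults giving observed 1 are {n3 stuck-at-1, n3 inverted output, n4 stuck-at-1, n4 inverted output, n6 stuck-at-1, n6 inverted output}.
Test 2 (a=0, b=1, c=0, d=0): fault-free n1=0, n2=0, n3=1, n4=0, n5=1, n6=0 → 0; observed 0. Eliminates n4 stuck-at-1, n4 inverted output, n6 stuck-at-1, n6 inverted output.
Test 3 (a=0, b=0, c=0, d=0): fault-free n1=0, n2=1, n3=1, n4=1, n5=1, n6=1 → 1; observed 1. Eliminates n3 inverted output.
Only n3 stuck-at-1 is consistent with every test.

n3 stuck-at-1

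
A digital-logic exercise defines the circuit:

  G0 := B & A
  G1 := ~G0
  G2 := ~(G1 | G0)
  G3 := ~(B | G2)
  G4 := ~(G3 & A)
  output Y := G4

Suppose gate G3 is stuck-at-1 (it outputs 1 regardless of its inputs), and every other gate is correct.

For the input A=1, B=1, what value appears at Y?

0

Propagate with G3 forced: G0=1, G1=0, G2=0, G3=1 [stuck-at-1], G4=0.
So Y = 0. (Without the fault it would be 1.)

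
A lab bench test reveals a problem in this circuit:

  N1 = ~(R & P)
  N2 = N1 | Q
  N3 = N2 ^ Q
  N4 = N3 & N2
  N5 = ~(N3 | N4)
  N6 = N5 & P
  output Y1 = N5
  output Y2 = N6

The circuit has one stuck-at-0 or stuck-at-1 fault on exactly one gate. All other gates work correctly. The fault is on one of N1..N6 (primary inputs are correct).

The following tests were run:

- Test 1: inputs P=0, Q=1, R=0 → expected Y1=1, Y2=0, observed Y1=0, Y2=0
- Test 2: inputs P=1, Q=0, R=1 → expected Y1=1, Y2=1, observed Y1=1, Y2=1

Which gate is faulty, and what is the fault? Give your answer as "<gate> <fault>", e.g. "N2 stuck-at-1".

N2 stuck-at-0

Fault-free values for test 1 (P=0, Q=1, R=0): N1=1, N2=1, N3=0, N4=0, N5=1, N6=0, giving Y1=1, Y2=0. Observed Y1=0, Y2=0.
Test 1: faults giving observed Y1=0, Y2=0 are {N2 stuck-at-0, N3 stuck-at-1, N4 stuck-at-1, N5 stuck-at-0}.
Test 2 (P=1, Q=0, R=1): fault-free N1=0, N2=0, N3=0, N4=0, N5=1, N6=1 → Y1=1, Y2=1; observed Y1=1, Y2=1. Eliminates N3 stuck-at-1, N4 stuck-at-1, N5 stuck-at-0.
Only N2 stuck-at-0 is consistent with every test.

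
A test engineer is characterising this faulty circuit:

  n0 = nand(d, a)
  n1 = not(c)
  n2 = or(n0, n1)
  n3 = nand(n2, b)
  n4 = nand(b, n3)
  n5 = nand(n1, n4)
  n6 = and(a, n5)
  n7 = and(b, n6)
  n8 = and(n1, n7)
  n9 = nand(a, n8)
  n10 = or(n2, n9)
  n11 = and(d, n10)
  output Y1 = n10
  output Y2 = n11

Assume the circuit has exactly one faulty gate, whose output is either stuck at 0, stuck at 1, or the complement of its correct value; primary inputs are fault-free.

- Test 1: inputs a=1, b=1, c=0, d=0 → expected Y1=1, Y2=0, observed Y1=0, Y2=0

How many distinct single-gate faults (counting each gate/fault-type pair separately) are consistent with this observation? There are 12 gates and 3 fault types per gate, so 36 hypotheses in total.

4

Fault-free: n0=1, n1=1, n2=1, n3=0, n4=1, n5=0, n6=0, n7=0, n8=0, n9=1, n10=1, n11=0 → Y1=1, Y2=0. Observed Y1=0, Y2=0.
  n0: none of the 3 fault types match ✗
  n1: none of the 3 fault types match ✗
  n2: stuck-at-0, inverted output ✓; others ✗
  n3: none of the 3 fault types match ✗
  n4: none of the 3 fault types match ✗
  n5: none of the 3 fault types match ✗
  n6: none of the 3 fault types match ✗
  n7: none of the 3 fault types match ✗
  n8: none of the 3 fault types match ✗
  n9: none of the 3 fault types match ✗
  n10: stuck-at-0, inverted output ✓; others ✗
  n11: none of the 3 fault types match ✗
Consistent faults: {n2 stuck-at-0, n2 inverted output, n10 stuck-at-0, n10 inverted output} — 4 in all.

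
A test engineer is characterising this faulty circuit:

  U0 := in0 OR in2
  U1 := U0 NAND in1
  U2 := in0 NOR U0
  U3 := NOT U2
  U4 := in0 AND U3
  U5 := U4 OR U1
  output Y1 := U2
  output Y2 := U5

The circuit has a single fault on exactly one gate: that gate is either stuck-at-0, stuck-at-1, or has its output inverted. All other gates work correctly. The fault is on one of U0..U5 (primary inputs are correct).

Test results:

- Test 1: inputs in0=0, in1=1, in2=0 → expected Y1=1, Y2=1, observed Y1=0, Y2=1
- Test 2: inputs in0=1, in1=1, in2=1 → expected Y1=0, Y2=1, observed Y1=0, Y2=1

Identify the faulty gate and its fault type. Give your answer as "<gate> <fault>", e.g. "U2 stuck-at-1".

U2 stuck-at-0

Fault-free values for test 1 (in0=0, in1=1, in2=0): U0=0, U1=1, U2=1, U3=0, U4=0, U5=1, giving Y1=1, Y2=1. Observed Y1=0, Y2=1.
Test 1: faults giving observed Y1=0, Y2=1 are {U2 stuck-at-0, U2 inverted output}.
Test 2 (in0=1, in1=1, in2=1): fault-free U0=1, U1=0, U2=0, U3=1, U4=1, U5=1 → Y1=0, Y2=1; observed Y1=0, Y2=1. Eliminates U2 inverted output.
Only U2 stuck-at-0 is consistent with every test.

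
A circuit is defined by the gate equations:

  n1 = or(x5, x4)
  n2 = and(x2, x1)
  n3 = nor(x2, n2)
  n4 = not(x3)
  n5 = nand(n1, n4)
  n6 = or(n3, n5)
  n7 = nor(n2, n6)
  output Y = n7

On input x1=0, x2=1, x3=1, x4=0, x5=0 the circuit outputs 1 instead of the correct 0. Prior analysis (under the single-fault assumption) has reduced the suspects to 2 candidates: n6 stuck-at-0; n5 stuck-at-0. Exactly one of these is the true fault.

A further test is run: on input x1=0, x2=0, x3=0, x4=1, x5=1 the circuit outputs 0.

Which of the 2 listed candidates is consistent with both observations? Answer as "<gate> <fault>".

Evaluate each candidate on input x1=0, x2=0, x3=0, x4=1, x5=1:
  n6 stuck-at-0: n1=1, n2=0, n3=1, n4=1, n5=0, n6=0 [stuck-at-0], n7=1 → 1 — eliminated
  n5 stuck-at-0: n1=1, n2=0, n3=1, n4=1, n5=0 [stuck-at-0], n6=1, n7=0 → 0 — matches
Only n5 stuck-at-0 reproduces the observed 0.

n5 stuck-at-0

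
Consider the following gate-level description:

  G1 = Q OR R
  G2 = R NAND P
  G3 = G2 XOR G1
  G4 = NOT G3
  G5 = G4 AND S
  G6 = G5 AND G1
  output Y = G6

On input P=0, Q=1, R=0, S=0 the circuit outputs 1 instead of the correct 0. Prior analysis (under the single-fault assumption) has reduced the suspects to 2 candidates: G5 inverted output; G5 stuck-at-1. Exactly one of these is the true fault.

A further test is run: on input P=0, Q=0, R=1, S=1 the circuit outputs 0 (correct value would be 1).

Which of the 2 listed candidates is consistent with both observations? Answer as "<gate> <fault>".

Evaluate each candidate on input P=0, Q=0, R=1, S=1:
  G5 inverted output: G1=1, G2=1, G3=0, G4=1, G5=0 [inverted output], G6=0 → 0 — matches
  G5 stuck-at-1: G1=1, G2=1, G3=0, G4=1, G5=1 [stuck-at-1], G6=1 → 1 — eliminated
Only G5 inverted output reproduces the observed 0.

G5 inverted output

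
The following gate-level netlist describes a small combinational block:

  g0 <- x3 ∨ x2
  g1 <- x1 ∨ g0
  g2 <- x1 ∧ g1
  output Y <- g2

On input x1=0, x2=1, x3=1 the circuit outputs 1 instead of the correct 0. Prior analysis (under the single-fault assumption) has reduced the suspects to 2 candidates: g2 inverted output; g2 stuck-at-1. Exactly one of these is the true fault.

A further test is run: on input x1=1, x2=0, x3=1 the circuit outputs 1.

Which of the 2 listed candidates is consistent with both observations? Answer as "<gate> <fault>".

g2 stuck-at-1

Evaluate each candidate on input x1=1, x2=0, x3=1:
  g2 inverted output: g0=1, g1=1, g2=0 [inverted output] → 0 — eliminated
  g2 stuck-at-1: g0=1, g1=1, g2=1 [stuck-at-1] → 1 — matches
Only g2 stuck-at-1 reproduces the observed 1.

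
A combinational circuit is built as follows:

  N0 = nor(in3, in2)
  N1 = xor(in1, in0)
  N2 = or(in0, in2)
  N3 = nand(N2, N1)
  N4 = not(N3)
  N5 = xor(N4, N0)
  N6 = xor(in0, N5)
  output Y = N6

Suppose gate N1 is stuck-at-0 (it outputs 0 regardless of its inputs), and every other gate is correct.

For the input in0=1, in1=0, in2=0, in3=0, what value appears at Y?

0

Propagate with N1 forced: N0=1, N1=0 [stuck-at-0], N2=1, N3=1, N4=0, N5=1, N6=0.
So Y = 0. (Without the fault it would be 1.)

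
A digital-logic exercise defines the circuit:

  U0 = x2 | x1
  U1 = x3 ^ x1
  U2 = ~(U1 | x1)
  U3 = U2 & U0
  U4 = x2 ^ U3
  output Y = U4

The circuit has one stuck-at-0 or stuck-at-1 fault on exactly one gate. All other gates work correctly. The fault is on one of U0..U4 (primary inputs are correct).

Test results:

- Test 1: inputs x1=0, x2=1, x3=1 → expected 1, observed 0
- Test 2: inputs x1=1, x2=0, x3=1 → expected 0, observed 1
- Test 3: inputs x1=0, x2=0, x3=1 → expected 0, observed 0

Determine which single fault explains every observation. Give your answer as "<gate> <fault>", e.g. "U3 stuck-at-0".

U2 stuck-at-1

Fault-free values for test 1 (x1=0, x2=1, x3=1): U0=1, U1=1, U2=0, U3=0, U4=1, giving Y=1. Observed 0.
Test 1: faults giving observed 0 are {U1 stuck-at-0, U2 stuck-at-1, U3 stuck-at-1, U4 stuck-at-0}.
Test 2 (x1=1, x2=0, x3=1): fault-free U0=1, U1=0, U2=0, U3=0, U4=0 → 0; observed 1. Eliminates U1 stuck-at-0, U4 stuck-at-0.
Test 3 (x1=0, x2=0, x3=1): fault-free U0=0, U1=1, U2=0, U3=0, U4=0 → 0; observed 0. Eliminates U3 stuck-at-1.
Only U2 stuck-at-1 is consistent with every test.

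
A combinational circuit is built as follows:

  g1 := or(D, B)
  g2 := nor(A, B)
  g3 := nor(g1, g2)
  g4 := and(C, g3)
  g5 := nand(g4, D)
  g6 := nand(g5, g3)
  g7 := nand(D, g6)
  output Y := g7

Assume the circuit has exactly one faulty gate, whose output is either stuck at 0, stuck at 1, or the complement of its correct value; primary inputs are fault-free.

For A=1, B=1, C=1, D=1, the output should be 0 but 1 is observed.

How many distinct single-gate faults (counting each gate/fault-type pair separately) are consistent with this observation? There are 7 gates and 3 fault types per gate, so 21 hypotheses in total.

4

Fault-free: g1=1, g2=0, g3=0, g4=0, g5=1, g6=1, g7=0 → 0. Observed 1.
  g1: none of the 3 fault types match ✗
  g2: none of the 3 fault types match ✗
  g3: none of the 3 fault types match ✗
  g4: none of the 3 fault types match ✗
  g5: none of the 3 fault types match ✗
  g6: stuck-at-0, inverted output ✓; others ✗
  g7: stuck-at-1, inverted output ✓; others ✗
Consistent faults: {g6 stuck-at-0, g6 inverted output, g7 stuck-at-1, g7 inverted output} — 4 in all.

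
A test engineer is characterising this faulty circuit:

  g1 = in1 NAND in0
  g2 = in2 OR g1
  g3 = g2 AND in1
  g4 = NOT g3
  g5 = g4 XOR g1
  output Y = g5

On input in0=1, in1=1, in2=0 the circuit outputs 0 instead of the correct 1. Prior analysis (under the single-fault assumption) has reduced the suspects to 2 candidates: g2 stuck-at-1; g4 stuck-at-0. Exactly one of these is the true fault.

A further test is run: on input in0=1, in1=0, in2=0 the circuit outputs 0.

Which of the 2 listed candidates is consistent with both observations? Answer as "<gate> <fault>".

Evaluate each candidate on input in0=1, in1=0, in2=0:
  g2 stuck-at-1: g1=1, g2=1 [stuck-at-1], g3=0, g4=1, g5=0 → 0 — matches
  g4 stuck-at-0: g1=1, g2=1, g3=0, g4=0 [stuck-at-0], g5=1 → 1 — eliminated
Only g2 stuck-at-1 reproduces the observed 0.

g2 stuck-at-1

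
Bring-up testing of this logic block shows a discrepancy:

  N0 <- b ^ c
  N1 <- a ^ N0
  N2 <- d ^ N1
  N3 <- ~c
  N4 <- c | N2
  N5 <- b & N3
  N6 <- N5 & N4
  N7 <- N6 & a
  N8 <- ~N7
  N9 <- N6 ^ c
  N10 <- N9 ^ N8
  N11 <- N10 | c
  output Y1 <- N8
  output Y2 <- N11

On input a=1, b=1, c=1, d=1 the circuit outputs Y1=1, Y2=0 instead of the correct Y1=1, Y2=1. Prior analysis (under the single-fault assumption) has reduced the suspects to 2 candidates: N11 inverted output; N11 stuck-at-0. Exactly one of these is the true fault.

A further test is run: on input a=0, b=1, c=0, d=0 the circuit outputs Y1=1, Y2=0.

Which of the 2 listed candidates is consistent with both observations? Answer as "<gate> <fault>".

N11 stuck-at-0

Evaluate each candidate on input a=0, b=1, c=0, d=0:
  N11 inverted output: N0=1, N1=1, N2=1, N3=1, N4=1, N5=1, N6=1, N7=0, N8=1, N9=1, N10=0, N11=1 [inverted output] → Y1=1, Y2=1 — eliminated
  N11 stuck-at-0: N0=1, N1=1, N2=1, N3=1, N4=1, N5=1, N6=1, N7=0, N8=1, N9=1, N10=0, N11=0 [stuck-at-0] → Y1=1, Y2=0 — matches
Only N11 stuck-at-0 reproduces the observed Y1=1, Y2=0.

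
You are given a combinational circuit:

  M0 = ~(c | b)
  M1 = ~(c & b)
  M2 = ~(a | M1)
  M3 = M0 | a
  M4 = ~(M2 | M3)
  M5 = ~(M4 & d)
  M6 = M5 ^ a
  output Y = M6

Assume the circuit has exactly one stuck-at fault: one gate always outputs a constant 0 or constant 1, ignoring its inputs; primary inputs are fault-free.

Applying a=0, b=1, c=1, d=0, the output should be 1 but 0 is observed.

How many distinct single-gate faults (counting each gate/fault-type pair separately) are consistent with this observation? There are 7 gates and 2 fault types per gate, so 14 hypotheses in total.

2

Fault-free: M0=0, M1=0, M2=1, M3=0, M4=0, M5=1, M6=1 → 1. Observed 0.
  M0 stuck-at-0: output 1 ✗
  M0 stuck-at-1: output 1 ✗
  M1 stuck-at-0: output 1 ✗
  M1 stuck-at-1: output 1 ✗
  M2 stuck-at-0: output 1 ✗
  M2 stuck-at-1: output 1 ✗
  M3 stuck-at-0: output 1 ✗
  M3 stuck-at-1: output 1 ✗
  M4 stuck-at-0: output 1 ✗
  M4 stuck-at-1: output 1 ✗
  M5 stuck-at-0: output 0 ✓
  M5 stuck-at-1: output 1 ✗
  M6 stuck-at-0: output 0 ✓
  M6 stuck-at-1: output 1 ✗
Consistent faults: {M5 stuck-at-0, M6 stuck-at-0} — 2 in all.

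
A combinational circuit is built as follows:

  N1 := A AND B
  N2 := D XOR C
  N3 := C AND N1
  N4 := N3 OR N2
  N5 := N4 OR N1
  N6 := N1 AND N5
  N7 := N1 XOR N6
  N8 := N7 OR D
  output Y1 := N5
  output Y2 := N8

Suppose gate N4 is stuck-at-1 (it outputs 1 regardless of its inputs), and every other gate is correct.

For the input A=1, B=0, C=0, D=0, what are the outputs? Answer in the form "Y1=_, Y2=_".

Y1=1, Y2=0

Propagate with N4 forced: N1=0, N2=0, N3=0, N4=1 [stuck-at-1], N5=1, N6=0, N7=0, N8=0.
So the outputs are Y1=1, Y2=0. (Without the fault they would be Y1=0, Y2=0.)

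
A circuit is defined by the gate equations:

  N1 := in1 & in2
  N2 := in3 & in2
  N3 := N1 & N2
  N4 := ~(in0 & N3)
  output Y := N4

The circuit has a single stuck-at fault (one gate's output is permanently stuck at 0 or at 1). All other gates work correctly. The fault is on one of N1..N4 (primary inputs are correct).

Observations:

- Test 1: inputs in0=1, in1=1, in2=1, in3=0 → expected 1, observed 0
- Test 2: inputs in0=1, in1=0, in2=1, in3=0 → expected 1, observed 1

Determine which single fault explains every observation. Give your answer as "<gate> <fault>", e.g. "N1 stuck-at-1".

Fault-free values for test 1 (in0=1, in1=1, in2=1, in3=0): N1=1, N2=0, N3=0, N4=1, giving Y=1. Observed 0.
Test 1: faults giving observed 0 are {N2 stuck-at-1, N3 stuck-at-1, N4 stuck-at-0}.
Test 2 (in0=1, in1=0, in2=1, in3=0): fault-free N1=0, N2=0, N3=0, N4=1 → 1; observed 1. Eliminates N3 stuck-at-1, N4 stuck-at-0.
Only N2 stuck-at-1 is consistent with every test.

N2 stuck-at-1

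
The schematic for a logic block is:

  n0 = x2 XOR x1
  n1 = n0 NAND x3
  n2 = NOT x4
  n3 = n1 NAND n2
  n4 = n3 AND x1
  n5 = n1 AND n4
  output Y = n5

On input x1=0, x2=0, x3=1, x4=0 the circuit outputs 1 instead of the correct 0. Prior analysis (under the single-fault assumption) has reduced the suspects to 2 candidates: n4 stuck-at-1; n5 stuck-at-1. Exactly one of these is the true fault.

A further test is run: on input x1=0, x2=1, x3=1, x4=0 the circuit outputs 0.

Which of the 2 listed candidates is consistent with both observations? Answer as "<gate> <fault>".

Evaluate each candidate on input x1=0, x2=1, x3=1, x4=0:
  n4 stuck-at-1: n0=1, n1=0, n2=1, n3=1, n4=1 [stuck-at-1], n5=0 → 0 — matches
  n5 stuck-at-1: n0=1, n1=0, n2=1, n3=1, n4=0, n5=1 [stuck-at-1] → 1 — eliminated
Only n4 stuck-at-1 reproduces the observed 0.

n4 stuck-at-1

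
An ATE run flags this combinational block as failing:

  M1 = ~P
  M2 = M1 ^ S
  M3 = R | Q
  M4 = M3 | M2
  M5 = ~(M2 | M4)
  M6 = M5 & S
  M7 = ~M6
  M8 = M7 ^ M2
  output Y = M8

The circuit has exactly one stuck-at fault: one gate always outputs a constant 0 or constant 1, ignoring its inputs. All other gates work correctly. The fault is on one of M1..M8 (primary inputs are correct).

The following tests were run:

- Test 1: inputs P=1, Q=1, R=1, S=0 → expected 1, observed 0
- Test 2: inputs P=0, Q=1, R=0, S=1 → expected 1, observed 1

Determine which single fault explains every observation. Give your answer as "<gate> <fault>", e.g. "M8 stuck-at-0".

Fault-free values for test 1 (P=1, Q=1, R=1, S=0): M1=0, M2=0, M3=1, M4=1, M5=0, M6=0, M7=1, M8=1, giving Y=1. Observed 0.
Test 1: faults giving observed 0 are {M1 stuck-at-1, M2 stuck-at-1, M6 stuck-at-1, M7 stuck-at-0, M8 stuck-at-0}.
Test 2 (P=0, Q=1, R=0, S=1): fault-free M1=1, M2=0, M3=1, M4=1, M5=0, M6=0, M7=1, M8=1 → 1; observed 1. Eliminates M2 stuck-at-1, M6 stuck-at-1, M7 stuck-at-0, M8 stuck-at-0.
Only M1 stuck-at-1 is consistent with every test.

M1 stuck-at-1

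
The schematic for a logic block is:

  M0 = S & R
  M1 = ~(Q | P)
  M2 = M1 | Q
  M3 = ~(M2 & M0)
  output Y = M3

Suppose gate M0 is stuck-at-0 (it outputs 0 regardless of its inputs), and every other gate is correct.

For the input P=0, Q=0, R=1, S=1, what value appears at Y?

1

Propagate with M0 forced: M0=0 [stuck-at-0], M1=1, M2=1, M3=1.
So Y = 1. (Without the fault it would be 0.)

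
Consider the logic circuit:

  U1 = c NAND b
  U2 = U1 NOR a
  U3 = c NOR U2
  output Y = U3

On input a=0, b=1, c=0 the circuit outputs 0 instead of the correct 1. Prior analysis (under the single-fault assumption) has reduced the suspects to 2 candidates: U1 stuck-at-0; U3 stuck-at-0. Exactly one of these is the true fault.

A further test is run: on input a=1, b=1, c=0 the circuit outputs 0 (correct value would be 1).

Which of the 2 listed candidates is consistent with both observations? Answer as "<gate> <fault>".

U3 stuck-at-0

Evaluate each candidate on input a=1, b=1, c=0:
  U1 stuck-at-0: U1=0 [stuck-at-0], U2=0, U3=1 → 1 — eliminated
  U3 stuck-at-0: U1=1, U2=0, U3=0 [stuck-at-0] → 0 — matches
Only U3 stuck-at-0 reproduces the observed 0.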